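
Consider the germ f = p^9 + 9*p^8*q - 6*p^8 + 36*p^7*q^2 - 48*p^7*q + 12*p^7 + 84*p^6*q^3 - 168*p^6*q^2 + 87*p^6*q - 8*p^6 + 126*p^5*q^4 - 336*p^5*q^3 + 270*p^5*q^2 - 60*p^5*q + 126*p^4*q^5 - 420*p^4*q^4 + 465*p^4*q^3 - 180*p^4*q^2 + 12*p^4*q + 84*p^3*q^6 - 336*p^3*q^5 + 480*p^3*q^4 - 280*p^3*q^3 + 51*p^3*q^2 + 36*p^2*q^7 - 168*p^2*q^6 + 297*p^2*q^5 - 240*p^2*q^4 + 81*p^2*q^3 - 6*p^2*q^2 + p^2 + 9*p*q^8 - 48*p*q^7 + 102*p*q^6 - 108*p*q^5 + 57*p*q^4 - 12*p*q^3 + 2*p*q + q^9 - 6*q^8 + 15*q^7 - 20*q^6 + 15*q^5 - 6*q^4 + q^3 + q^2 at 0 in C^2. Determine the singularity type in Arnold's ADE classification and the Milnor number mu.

Type A_{2}, Milnor number mu = 2.

The Hessian of f at 0 has rank 1. Corank 1: A-series; mu = 2 gives A_2.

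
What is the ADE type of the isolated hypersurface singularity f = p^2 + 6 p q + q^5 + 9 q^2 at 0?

The Hessian of f at 0 has rank 1. Corank 1: A-series; mu = 4 gives A_4.

A_4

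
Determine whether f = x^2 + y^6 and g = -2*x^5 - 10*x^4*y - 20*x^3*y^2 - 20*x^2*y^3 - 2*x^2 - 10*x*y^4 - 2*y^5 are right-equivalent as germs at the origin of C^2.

No.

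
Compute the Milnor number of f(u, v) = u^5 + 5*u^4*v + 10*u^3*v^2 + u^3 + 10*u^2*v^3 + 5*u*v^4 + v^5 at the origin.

8

The Hessian of f at 0 has rank 0. Corank 2; j^3 = u^3 is a perfect cube, so E-series; the 5-jet and mu = 8 give E_8.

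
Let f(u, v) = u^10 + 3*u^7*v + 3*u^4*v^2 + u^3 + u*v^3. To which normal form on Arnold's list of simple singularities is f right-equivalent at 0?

The Hessian of f at 0 has rank 0. Corank 2; j^3 = u^3 is a perfect cube, so E-series; the 4-jet and mu = 7 give E_7.

E_{7}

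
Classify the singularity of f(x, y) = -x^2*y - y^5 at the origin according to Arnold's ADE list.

D_{6}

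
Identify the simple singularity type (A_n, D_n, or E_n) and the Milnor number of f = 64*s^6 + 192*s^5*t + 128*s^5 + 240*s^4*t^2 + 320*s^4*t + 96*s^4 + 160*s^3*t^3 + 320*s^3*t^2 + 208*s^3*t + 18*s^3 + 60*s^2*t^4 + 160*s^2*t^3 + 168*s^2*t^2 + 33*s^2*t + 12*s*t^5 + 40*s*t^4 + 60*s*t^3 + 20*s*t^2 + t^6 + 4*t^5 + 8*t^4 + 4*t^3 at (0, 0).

Type D_{7}, Milnor number mu = 7.

The Hessian of f at 0 is [[0, 0], [0, 0]] with rank 0, so corank 2. A Groebner basis of the Jacobian ideal J(f) in C{s,t} is {7533*s^2/68 + 1377*s*t/8 + t^4 + 123*t^3/68 + 4455*t^2/68, s^3 + 30*s^2/17 + s*t + 10*t^3/51 - 2*t^2/17, s^2*t - 18*s^2/17 - 52*t^3/153 + 8*t^2/17, 9*s^2/34 + s*t^2 - 3*s*t/4 + 179*t^3/306 - 21*t^2/34}; counting standard monomials gives mu = 7. Corank 2; j^3 = (2*s + t)*(3*s + 2*t)^2 has shape L^2 M (L != M), so D-series; mu = 7 gives D_7.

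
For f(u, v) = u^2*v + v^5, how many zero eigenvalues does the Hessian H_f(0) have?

2

Hessian at 0 has rank 0.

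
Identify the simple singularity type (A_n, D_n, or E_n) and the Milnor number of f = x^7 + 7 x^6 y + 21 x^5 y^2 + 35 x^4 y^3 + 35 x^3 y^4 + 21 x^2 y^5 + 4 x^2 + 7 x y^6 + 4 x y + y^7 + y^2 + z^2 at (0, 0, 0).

Type A_6, Milnor number mu = 6.

The Hessian of f at 0 has rank 2. Corank 1: A-series; mu = 6 gives A_6.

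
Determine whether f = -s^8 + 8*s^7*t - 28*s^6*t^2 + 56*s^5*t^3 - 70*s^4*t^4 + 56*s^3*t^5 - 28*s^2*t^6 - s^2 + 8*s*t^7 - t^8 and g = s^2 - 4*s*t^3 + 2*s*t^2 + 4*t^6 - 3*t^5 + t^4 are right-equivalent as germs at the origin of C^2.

No.

The Hessian of f at 0 has rank 1. Corank 1: A-series; mu = 7 gives A_7. The Hessian of g at 0 has rank 1. Corank 1: A-series; mu = 4 gives A_4. f is A_7 but g is A_4, hence not right-equivalent.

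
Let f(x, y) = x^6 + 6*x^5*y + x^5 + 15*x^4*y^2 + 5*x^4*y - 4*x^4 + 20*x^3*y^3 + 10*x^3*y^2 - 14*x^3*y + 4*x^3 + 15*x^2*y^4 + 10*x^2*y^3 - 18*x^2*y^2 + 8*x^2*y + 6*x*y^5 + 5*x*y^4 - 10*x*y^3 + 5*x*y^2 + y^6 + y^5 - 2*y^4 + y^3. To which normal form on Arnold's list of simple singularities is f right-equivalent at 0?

The Hessian of f at 0 has rank 0. Corank 2; j^3 = (x + y)*(2*x + y)^2 has shape L^2 M (L != M), so D-series; mu = 7 gives D_7.

D_{7}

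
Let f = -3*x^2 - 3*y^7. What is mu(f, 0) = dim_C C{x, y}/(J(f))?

The Hessian of f at 0 has rank 1. Corank 1: A-series; mu = 6 gives A_6.

6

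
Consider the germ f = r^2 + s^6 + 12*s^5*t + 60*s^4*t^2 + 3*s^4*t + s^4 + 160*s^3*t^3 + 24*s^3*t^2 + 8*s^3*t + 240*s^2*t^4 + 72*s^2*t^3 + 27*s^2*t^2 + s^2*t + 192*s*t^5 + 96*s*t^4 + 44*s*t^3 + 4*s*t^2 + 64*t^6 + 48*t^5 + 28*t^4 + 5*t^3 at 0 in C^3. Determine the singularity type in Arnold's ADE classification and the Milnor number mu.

The Hessian of f at 0 has rank 1. Corank 2; j^3 = t*(s^2 + 4*s*t + 5*t^2) splits into three distinct lines over C (the quadratic factor has nonzero discriminant), so D_4.

Type D_{4}, Milnor number mu = 4.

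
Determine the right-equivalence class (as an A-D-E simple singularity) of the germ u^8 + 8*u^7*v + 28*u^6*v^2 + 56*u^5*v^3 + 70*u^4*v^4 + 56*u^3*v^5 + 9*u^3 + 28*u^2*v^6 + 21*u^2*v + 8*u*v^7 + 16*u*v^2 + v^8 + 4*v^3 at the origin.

D_9

The Hessian of f at 0 has rank 0. Corank 2; j^3 = (u + v)*(3*u + 2*v)^2 has shape L^2 M (L != M), so D-series; mu = 9 gives D_9.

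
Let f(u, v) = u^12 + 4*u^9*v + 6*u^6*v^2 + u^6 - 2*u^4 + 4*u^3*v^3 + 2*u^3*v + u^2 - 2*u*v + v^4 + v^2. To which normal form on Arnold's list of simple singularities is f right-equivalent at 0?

The Hessian of f at 0 has rank 1. Corank 1: A-series; mu = 3 gives A_3.

A_3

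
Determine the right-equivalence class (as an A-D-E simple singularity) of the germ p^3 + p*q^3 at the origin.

The Hessian of f at 0 has rank 0. Corank 2; j^3 = p^3 is a perfect cube, so E-series; the 4-jet and mu = 7 give E_7.

E7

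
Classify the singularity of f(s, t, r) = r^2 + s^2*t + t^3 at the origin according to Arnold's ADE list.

D_4

The Hessian of f at 0 has rank 1. Corank 2; j^3 = t*(s^2 + t^2) splits into three distinct lines over C (the quadratic factor has nonzero discriminant), so D_4.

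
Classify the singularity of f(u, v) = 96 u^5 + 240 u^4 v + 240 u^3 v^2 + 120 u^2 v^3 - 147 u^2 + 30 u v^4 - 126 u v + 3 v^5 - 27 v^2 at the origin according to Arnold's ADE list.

A_4

The Hessian of f at 0 has rank 1. Corank 1: A-series; mu = 4 gives A_4.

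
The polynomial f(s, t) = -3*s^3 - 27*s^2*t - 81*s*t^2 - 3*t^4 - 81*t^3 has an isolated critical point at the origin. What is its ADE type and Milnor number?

Type E_{6}, Milnor number mu = 6.

The Hessian of f at 0 has rank 0. Corank 2; j^3 = -3*(s + 3*t)^3 is a perfect cube, so E-series; the 4-jet and mu = 6 give E_6.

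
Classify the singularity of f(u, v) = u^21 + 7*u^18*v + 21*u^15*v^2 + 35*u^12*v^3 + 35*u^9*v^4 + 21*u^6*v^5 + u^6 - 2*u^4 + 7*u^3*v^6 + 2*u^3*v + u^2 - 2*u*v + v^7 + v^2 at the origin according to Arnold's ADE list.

The Hessian of f at 0 has rank 1. Corank 1: A-series; mu = 6 gives A_6.

A_{6}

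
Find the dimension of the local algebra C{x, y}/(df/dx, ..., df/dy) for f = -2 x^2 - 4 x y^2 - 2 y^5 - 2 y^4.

4

The Hessian of f at 0 has rank 1. Corank 1: A-series; mu = 4 gives A_4.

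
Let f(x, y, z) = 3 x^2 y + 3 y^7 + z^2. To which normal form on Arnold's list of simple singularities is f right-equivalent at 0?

D8

The Hessian of f at 0 has rank 1. Corank 2; j^3 = 3*x^2*y has shape L^2 M (L != M), so D-series; mu = 8 gives D_8.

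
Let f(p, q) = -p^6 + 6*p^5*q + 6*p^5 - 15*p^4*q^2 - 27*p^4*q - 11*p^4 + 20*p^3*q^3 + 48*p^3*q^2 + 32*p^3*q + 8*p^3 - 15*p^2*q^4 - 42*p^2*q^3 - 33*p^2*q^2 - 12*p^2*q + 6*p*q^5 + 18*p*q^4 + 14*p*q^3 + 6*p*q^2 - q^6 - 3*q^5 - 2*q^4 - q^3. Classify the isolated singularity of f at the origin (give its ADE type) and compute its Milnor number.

Type E6, Milnor number mu = 6.

The Hessian of f at 0 has rank 0. Corank 2; j^3 = (2*p - q)^3 is a perfect cube, so E-series; the 4-jet and mu = 6 give E_6.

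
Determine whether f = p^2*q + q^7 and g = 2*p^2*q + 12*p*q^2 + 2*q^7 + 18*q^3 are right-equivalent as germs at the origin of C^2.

The Hessian of f at 0 is [[0, 0], [0, 0]] with rank 0, so corank 2. A Groebner basis of the Jacobian ideal J(f) in C{p,q} is {p^2/7 + q^6, p^3, p*q}; counting standard monomials gives mu = 8. Corank 2; j^3 = p^2*q has shape L^2 M (L != M), so D-series; mu = 8 gives D_8. The Hessian of g at 0 is [[0, 0], [0, 0]] with rank 0, so corank 2. A Groebner basis of the Jacobian ideal J(g) in C{p,q} is {p^2/7 + q^6 - 9*q^2/7, p^3 + 27*q^3, p*q + 3*q^2}; counting standard monomials gives mu = 8. Corank 2; j^3 = 2*q*(p + 3*q)^2 has shape L^2 M (L != M), so D-series; mu = 8 gives D_8. Both have type D_8, hence right-equivalent.

Yes.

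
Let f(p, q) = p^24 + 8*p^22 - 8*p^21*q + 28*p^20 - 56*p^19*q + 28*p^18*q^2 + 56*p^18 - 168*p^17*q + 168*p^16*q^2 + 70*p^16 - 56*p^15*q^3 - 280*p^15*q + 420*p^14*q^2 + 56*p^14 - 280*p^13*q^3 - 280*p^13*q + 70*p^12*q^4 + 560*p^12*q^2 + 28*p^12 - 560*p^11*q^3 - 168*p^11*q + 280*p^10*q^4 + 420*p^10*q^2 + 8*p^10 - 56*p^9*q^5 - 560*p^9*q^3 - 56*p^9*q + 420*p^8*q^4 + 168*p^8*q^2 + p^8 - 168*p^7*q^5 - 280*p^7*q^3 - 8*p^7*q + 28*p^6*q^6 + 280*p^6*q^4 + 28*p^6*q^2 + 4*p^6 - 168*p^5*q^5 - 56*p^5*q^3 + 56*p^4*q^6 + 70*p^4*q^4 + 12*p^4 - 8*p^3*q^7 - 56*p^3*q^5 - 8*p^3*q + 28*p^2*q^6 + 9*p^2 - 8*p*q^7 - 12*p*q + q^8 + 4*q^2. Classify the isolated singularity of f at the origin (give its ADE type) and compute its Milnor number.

Type A_7, Milnor number mu = 7.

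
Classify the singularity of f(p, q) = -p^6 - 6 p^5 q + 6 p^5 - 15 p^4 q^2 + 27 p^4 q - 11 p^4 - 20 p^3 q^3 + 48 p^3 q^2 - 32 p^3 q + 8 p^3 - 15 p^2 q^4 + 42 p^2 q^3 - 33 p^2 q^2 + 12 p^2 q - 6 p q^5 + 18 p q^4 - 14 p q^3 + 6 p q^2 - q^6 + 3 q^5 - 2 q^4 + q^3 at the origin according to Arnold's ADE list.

The Hessian of f at 0 is [[0, 0], [0, 0]] with rank 0, so corank 2. A Groebner basis of the Jacobian ideal J(f) in C{p,q} is {p^3 - 6*p^2 - 6*p*q - 3*q^2/2, p^2*q + 10*p^2 + 10*p*q + 5*q^2/2, -16*p^2 + p*q^2 - 16*p*q - 4*q^2, 24*p^2 + 24*p*q + q^3 + 6*q^2}; counting standard monomials gives mu = 6. Corank 2; j^3 = (2*p + q)^3 is a perfect cube, so E-series; the 4-jet and mu = 6 give E_6.

E6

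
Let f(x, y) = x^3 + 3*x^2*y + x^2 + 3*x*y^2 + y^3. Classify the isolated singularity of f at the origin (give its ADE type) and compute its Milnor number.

Type A_2, Milnor number mu = 2.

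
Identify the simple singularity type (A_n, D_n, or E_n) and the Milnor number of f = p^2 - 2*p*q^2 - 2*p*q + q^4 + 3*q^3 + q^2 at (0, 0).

Type A_{2}, Milnor number mu = 2.

The Hessian of f at 0 has rank 1. Corank 1: A-series; mu = 2 gives A_2.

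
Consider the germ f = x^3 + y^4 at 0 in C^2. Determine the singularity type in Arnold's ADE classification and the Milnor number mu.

The Hessian of f at 0 is [[0, 0], [0, 0]] with rank 0, so corank 2. A Groebner basis of the Jacobian ideal J(f) in C{x,y} is {y^3, x^2}; counting standard monomials gives mu = 6. Corank 2; j^3 = x^3 is a perfect cube, so E-series; the 4-jet and mu = 6 give E_6.

Type E6, Milnor number mu = 6.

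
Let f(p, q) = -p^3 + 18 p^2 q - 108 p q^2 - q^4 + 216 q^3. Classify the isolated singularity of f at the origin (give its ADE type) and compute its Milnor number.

Type E_6, Milnor number mu = 6.

The Hessian of f at 0 has rank 0. Corank 2; j^3 = -(p - 6*q)^3 is a perfect cube, so E-series; the 4-jet and mu = 6 give E_6.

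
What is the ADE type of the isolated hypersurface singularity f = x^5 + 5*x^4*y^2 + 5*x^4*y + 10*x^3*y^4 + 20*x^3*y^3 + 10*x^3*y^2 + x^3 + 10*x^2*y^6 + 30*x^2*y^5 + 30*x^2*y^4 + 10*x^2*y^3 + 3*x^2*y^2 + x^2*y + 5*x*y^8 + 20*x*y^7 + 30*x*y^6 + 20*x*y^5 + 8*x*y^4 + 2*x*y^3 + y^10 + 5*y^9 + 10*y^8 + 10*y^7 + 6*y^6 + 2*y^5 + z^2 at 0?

The Hessian of f at 0 has rank 1. Corank 2; j^3 = x^2*(x + y) has shape L^2 M (L != M), so D-series; mu = 6 gives D_6.

D_{6}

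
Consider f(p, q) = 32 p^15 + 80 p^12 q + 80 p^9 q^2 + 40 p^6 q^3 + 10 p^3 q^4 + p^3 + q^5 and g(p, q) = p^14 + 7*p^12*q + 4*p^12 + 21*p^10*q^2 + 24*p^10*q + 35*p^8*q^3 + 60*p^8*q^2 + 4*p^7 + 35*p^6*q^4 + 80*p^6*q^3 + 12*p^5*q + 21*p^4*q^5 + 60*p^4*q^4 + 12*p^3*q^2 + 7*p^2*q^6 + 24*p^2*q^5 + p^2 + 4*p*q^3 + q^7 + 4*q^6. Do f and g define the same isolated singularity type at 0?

No.

The Hessian of f at 0 has rank 0. Corank 2; j^3 = p^3 is a perfect cube, so E-series; the 5-jet and mu = 8 give E_8. The Hessian of g at 0 has rank 1. Corank 1: A-series; mu = 6 gives A_6. f is E_8 but g is A_6, hence not right-equivalent.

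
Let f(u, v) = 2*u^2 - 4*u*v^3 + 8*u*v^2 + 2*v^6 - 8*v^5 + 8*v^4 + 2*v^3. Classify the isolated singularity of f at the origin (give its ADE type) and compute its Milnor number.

Type A_2, Milnor number mu = 2.

The Hessian of f at 0 is [[4, 0], [0, 0]] with rank 1, so corank 1. A Groebner basis of the Jacobian ideal J(f) in C{u,v} is {v^2, u}; counting standard monomials gives mu = 2. Corank 1: A-series; mu = 2 gives A_2.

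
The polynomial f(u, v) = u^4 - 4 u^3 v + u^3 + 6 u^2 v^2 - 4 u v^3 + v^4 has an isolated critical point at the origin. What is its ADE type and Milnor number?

Type E6, Milnor number mu = 6.

The Hessian of f at 0 has rank 0. Corank 2; j^3 = u^3 is a perfect cube, so E-series; the 4-jet and mu = 6 give E_6.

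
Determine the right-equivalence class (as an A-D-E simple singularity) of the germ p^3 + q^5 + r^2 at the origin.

E_8

The Hessian of f at 0 has rank 1. Corank 2; j^3 = p^3 is a perfect cube, so E-series; the 5-jet and mu = 8 give E_8.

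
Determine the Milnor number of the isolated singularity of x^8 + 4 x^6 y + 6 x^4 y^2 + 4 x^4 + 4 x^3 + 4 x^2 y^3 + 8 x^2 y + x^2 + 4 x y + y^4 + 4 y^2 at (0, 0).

3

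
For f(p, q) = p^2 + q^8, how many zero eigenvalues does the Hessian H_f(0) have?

1

Hessian at 0 has rank 1.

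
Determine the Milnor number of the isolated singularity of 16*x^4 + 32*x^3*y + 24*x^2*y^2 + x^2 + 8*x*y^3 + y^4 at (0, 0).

The Hessian of f at 0 has rank 1. Corank 1: A-series; mu = 3 gives A_3.

3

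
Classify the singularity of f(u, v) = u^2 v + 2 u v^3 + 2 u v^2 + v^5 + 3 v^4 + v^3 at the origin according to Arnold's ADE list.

The Hessian of f at 0 has rank 0. Corank 2; j^3 = v*(u + v)^2 has shape L^2 M (L != M), so D-series; mu = 5 gives D_5.

D_{5}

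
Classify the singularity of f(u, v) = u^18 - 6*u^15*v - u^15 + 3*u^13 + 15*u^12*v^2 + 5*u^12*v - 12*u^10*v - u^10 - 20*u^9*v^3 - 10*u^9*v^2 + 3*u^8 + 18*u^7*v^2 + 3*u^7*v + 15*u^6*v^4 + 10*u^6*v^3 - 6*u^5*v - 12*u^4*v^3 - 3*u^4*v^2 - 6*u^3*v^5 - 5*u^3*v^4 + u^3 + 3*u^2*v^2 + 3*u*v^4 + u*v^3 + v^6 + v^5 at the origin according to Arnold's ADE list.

E_{7}

The Hessian of f at 0 is [[0, 0], [0, 0]] with rank 0, so corank 2. A Groebner basis of the Jacobian ideal J(f) in C{u,v} is {-u^2 + v^4 - v^3/3, u^3, u^2*v + u^2/3 + v^3/9, u^2 + u*v^2 + v^3/3}; counting standard monomials gives mu = 7. Corank 2; j^3 = u^3 is a perfect cube, so E-series; the 4-jet and mu = 7 give E_7.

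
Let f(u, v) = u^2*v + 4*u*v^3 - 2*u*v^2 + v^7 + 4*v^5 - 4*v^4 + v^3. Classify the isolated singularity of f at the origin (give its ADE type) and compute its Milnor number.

Type D_8, Milnor number mu = 8.

The Hessian of f at 0 has rank 0. Corank 2; j^3 = v*(u - v)^2 has shape L^2 M (L != M), so D-series; mu = 8 gives D_8.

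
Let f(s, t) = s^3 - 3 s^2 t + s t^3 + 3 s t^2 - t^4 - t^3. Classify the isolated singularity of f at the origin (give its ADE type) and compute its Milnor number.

Type E7, Milnor number mu = 7.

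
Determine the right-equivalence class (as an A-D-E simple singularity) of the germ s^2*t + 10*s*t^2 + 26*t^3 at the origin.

The Hessian of f at 0 has rank 0. Corank 2; j^3 = t*(s^2 + 10*s*t + 26*t^2) splits into three distinct lines over C (the quadratic factor has nonzero discriminant), so D_4.

D4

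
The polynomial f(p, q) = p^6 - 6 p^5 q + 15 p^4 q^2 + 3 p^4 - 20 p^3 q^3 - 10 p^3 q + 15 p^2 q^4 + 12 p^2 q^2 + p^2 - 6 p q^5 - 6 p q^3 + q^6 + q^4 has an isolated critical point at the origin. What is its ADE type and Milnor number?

Type A_3, Milnor number mu = 3.

The Hessian of f at 0 has rank 1. Corank 1: A-series; mu = 3 gives A_3.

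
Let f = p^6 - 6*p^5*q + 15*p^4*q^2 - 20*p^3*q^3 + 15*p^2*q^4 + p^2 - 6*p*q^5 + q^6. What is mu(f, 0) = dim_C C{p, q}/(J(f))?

5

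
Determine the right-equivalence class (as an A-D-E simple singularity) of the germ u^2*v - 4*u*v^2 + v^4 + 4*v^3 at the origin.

D_{5}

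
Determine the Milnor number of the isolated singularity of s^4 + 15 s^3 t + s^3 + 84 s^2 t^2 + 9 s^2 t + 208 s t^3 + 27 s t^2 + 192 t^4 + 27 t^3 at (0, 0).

The Hessian of f at 0 has rank 0. Corank 2; j^3 = (s + 3*t)^3 is a perfect cube, so E-series; the 4-jet and mu = 7 give E_7.

7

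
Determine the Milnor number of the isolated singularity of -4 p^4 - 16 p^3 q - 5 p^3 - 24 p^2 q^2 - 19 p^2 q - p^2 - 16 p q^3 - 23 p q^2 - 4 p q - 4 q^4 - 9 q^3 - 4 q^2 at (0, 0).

2

The Hessian of f at 0 has rank 1. Corank 1: A-series; mu = 2 gives A_2.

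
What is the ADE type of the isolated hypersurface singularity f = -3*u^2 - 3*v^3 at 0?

The Hessian of f at 0 has rank 1. Corank 1: A-series; mu = 2 gives A_2.

A_{2}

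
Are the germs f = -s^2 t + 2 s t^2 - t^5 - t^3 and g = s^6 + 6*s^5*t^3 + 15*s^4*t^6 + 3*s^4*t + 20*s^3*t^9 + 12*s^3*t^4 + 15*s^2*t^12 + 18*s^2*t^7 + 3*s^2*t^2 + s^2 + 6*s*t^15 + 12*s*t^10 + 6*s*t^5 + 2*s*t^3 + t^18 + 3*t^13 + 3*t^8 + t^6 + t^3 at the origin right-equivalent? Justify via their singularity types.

The Hessian of f at 0 has rank 0. Corank 2; j^3 = -t*(s - t)^2 has shape L^2 M (L != M), so D-series; mu = 6 gives D_6. The Hessian of g at 0 has rank 1. Corank 1: A-series; mu = 2 gives A_2. f is D_6 but g is A_2, hence not right-equivalent.

No.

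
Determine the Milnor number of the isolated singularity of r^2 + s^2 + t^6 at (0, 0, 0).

The Hessian of f at 0 is [[2, 0, 0], [0, 0, 0], [0, 0, 2]] with rank 2, so corank 1. A Groebner basis of the Jacobian ideal J(f) in C{s,t,r} is {t^5, s, r}; counting standard monomials gives mu = 5. Corank 1: A-series; mu = 5 gives A_5.

5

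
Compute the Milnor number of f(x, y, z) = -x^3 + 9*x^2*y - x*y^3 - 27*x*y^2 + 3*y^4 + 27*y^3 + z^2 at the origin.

The Hessian of f at 0 is [[0, 0, 0], [0, 0, 0], [0, 0, 2]] with rank 1, so corank 2. A Groebner basis of the Jacobian ideal J(f) in C{x,y,z} is {x^3 - 9*x^2*y - 162*x^2 + 972*x*y - 1458*y^2, 9*x^2 + x*y^2 - 54*x*y + 81*y^2, 3*x^2 - 18*x*y + y^3 + 27*y^2, z}; counting standard monomials gives mu = 7. Corank 2; j^3 = -(x - 3*y)^3 is a perfect cube, so E-series; the 4-jet and mu = 7 give E_7.

7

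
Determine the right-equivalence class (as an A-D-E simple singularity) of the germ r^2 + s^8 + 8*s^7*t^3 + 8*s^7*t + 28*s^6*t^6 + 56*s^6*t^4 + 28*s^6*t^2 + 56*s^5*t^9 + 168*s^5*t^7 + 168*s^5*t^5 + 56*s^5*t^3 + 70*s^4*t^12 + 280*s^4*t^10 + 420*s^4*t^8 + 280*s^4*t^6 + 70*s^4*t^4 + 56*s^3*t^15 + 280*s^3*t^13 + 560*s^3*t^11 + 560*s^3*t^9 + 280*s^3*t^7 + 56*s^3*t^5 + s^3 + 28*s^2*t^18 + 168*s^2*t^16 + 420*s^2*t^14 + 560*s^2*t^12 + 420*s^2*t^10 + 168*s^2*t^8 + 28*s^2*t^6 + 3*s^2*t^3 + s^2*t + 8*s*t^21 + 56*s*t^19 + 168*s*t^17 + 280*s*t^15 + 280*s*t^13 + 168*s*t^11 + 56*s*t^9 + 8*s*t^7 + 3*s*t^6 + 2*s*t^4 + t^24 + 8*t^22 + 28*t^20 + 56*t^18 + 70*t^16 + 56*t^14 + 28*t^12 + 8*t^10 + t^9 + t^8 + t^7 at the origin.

D_{9}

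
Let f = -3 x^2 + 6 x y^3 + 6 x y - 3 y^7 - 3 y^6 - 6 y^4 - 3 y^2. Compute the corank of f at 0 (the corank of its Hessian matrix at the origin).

Hessian at 0 has rank 1.

1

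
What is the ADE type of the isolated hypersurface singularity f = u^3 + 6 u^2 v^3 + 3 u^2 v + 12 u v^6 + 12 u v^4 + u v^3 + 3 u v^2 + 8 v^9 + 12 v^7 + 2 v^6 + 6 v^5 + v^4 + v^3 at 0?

The Hessian of f at 0 is [[0, 0], [0, 0]] with rank 0, so corank 2. A Groebner basis of the Jacobian ideal J(f) in C{u,v} is {u^3 + 3*u^2*v + 6*u^2 + 12*u*v + 6*v^2, -3*u^2 + u*v^2 - 6*u*v - 3*v^2, 3*u^2 + 6*u*v + v^3 + 3*v^2}; counting standard monomials gives mu = 7. Corank 2; j^3 = (u + v)^3 is a perfect cube, so E-series; the 4-jet and mu = 7 give E_7.

E_7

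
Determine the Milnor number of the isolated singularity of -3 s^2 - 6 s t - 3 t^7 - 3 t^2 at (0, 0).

The Hessian of f at 0 has rank 1. Corank 1: A-series; mu = 6 gives A_6.

6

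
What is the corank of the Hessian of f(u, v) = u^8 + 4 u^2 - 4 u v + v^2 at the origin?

Hessian at 0 has rank 1.

1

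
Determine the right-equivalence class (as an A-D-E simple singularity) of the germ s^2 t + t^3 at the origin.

D_{4}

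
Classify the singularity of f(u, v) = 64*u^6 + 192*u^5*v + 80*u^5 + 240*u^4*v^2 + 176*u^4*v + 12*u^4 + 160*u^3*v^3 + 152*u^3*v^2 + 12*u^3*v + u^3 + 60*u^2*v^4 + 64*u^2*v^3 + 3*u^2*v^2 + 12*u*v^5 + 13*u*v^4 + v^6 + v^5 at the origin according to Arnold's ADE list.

E_8

The Hessian of f at 0 has rank 0. Corank 2; j^3 = u^3 is a perfect cube, so E-series; the 5-jet and mu = 8 give E_8.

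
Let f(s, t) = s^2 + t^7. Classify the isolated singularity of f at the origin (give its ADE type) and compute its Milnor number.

Type A_{6}, Milnor number mu = 6.

The Hessian of f at 0 has rank 1. Corank 1: A-series; mu = 6 gives A_6.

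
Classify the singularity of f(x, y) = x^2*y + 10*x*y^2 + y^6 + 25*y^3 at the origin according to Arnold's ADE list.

The Hessian of f at 0 has rank 0. Corank 2; j^3 = y*(x + 5*y)^2 has shape L^2 M (L != M), so D-series; mu = 7 gives D_7.

D_{7}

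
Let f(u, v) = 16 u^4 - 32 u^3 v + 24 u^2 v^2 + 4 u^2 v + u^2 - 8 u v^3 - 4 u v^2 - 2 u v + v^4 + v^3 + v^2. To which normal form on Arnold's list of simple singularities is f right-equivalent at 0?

The Hessian of f at 0 is [[2, -2], [-2, 2]] with rank 1, so corank 1. A Groebner basis of the Jacobian ideal J(f) in C{u,v} is {v^2, u - v}; counting standard monomials gives mu = 2. Corank 1: A-series; mu = 2 gives A_2.

A_{2}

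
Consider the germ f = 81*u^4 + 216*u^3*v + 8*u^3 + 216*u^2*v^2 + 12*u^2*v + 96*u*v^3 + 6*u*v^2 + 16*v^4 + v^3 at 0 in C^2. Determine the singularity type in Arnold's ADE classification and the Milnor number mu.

Type E6, Milnor number mu = 6.

The Hessian of f at 0 is [[0, 0], [0, 0]] with rank 0, so corank 2. A Groebner basis of the Jacobian ideal J(f) in C{u,v} is {v^4, u*v^2 + 5*v^3/9, u^2 + u*v + v^2/4}; counting standard monomials gives mu = 6. Corank 2; j^3 = (2*u + v)^3 is a perfect cube, so E-series; the 4-jet and mu = 6 give E_6.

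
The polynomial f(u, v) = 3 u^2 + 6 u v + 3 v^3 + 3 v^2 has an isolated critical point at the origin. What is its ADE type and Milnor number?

Type A2, Milnor number mu = 2.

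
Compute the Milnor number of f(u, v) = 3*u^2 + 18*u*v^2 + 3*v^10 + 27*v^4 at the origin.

The Hessian of f at 0 is [[6, 0], [0, 0]] with rank 1, so corank 1. A Groebner basis of the Jacobian ideal J(f) in C{u,v} is {u^5, u^4*v, u/3 + v^2}; counting standard monomials gives mu = 9. Corank 1: A-series; mu = 9 gives A_9.

9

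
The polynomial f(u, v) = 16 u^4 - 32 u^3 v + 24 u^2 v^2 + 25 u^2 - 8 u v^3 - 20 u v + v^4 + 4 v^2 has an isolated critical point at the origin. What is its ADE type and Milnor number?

Type A_3, Milnor number mu = 3.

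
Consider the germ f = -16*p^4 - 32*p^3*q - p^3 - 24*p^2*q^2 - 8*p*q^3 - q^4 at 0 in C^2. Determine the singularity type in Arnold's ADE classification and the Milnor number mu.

Type E6, Milnor number mu = 6.

The Hessian of f at 0 has rank 0. Corank 2; j^3 = -p^3 is a perfect cube, so E-series; the 4-jet and mu = 6 give E_6.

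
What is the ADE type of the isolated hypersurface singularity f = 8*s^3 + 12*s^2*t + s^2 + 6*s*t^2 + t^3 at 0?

A_2

The Hessian of f at 0 is [[2, 0], [0, 0]] with rank 1, so corank 1. A Groebner basis of the Jacobian ideal J(f) in C{s,t} is {t^2, s}; counting standard monomials gives mu = 2. Corank 1: A-series; mu = 2 gives A_2.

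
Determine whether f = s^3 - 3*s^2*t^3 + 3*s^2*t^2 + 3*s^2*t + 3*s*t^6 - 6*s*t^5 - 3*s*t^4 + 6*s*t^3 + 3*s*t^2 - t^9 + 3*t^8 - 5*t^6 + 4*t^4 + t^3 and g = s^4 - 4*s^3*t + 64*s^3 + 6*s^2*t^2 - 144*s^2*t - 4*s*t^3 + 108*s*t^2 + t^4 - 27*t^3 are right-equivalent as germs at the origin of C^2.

Yes.

The Hessian of f at 0 has rank 0. Corank 2; j^3 = (s + t)^3 is a perfect cube, so E-series; the 4-jet and mu = 6 give E_6. The Hessian of g at 0 has rank 0. Corank 2; j^3 = (4*s - 3*t)^3 is a perfect cube, so E-series; the 4-jet and mu = 6 give E_6. Both have type E_6, hence right-equivalent.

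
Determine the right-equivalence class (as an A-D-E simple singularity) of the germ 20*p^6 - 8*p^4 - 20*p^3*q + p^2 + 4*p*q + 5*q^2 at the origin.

The Hessian of f at 0 is [[2, 4], [4, 10]] with rank 2, so corank 0. A Groebner basis of the Jacobian ideal J(f) in C{p,q} is {p, q}; counting standard monomials gives mu = 1. Corank 0: nondegenerate Morse point, so A_1.

A1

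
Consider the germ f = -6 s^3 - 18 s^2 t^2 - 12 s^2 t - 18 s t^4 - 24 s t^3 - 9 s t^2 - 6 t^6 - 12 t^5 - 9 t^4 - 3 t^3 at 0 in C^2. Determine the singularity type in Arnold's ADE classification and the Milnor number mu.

Type D_4, Milnor number mu = 4.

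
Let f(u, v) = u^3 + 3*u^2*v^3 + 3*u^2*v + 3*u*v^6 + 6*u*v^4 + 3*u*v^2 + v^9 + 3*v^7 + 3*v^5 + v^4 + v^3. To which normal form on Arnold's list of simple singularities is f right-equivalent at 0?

E_6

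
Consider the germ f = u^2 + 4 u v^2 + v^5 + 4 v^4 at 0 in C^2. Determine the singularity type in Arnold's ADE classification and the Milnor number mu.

Type A_{4}, Milnor number mu = 4.

The Hessian of f at 0 is [[2, 0], [0, 0]] with rank 1, so corank 1. A Groebner basis of the Jacobian ideal J(f) in C{u,v} is {u^2, u/2 + v^2}; counting standard monomials gives mu = 4. Corank 1: A-series; mu = 4 gives A_4.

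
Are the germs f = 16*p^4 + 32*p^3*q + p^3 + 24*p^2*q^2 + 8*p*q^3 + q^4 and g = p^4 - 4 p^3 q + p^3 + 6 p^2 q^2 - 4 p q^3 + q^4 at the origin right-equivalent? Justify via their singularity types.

The Hessian of f at 0 is [[0, 0], [0, 0]] with rank 0, so corank 2. A Groebner basis of the Jacobian ideal J(f) in C{p,q} is {q^4, p*q^2 + q^3/6, p^2}; counting standard monomials gives mu = 6. Corank 2; j^3 = p^3 is a perfect cube, so E-series; the 4-jet and mu = 6 give E_6. The Hessian of g at 0 is [[0, 0], [0, 0]] with rank 0, so corank 2. A Groebner basis of the Jacobian ideal J(g) in C{p,q} is {q^4, p*q^2 - q^3/3, p^2}; counting standard monomials gives mu = 6. Corank 2; j^3 = p^3 is a perfect cube, so E-series; the 4-jet and mu = 6 give E_6. Both have type E_6, hence right-equivalent.

Yes.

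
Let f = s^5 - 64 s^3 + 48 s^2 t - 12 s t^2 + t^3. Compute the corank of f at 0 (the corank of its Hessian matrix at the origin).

2

The Hessian at 0 is [[0, 0], [0, 0]] of rank 0; hence corank 2.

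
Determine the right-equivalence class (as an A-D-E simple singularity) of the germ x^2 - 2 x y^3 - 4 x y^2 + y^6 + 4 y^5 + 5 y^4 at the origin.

A_3

The Hessian of f at 0 is [[2, 0], [0, 0]] with rank 1, so corank 1. A Groebner basis of the Jacobian ideal J(f) in C{x,y} is {x^2, x*y, -x/2 + y^2}; counting standard monomials gives mu = 3. Corank 1: A-series; mu = 3 gives A_3.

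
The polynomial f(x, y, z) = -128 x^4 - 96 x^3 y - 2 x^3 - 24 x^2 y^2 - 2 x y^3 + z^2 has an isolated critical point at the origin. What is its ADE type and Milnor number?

Type E7, Milnor number mu = 7.

The Hessian of f at 0 is [[0, 0, 0], [0, 0, 0], [0, 0, 2]] with rank 1, so corank 2. A Groebner basis of the Jacobian ideal J(f) in C{x,y,z} is {3*x^2/16 + y^4 + y^3/16, x^3, x^2*y - x^2/16 - y^3/48, x^2/2 + x*y^2 + y^3/6, z}; counting standard monomials gives mu = 7. Corank 2; j^3 = -2*x^3 is a perfect cube, so E-series; the 4-jet and mu = 7 give E_7.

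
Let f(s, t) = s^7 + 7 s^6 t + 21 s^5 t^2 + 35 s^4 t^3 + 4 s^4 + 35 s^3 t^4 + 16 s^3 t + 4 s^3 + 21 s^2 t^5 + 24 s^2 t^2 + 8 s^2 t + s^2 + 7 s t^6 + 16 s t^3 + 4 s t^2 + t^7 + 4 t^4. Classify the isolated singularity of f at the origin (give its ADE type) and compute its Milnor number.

Type A_6, Milnor number mu = 6.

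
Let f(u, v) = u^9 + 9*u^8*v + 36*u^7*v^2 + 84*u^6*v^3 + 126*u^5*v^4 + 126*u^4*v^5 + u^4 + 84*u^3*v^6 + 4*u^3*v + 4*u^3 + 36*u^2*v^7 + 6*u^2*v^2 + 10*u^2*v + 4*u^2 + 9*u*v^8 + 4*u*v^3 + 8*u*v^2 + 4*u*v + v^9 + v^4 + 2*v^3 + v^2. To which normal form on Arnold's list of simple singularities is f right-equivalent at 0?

The Hessian of f at 0 is [[8, 4], [4, 2]] with rank 1, so corank 1. A Groebner basis of the Jacobian ideal J(f) in C{u,v} is {-672*u*v^2 - 2304*u*v - 1792*u + v^5 - 10*v^4 - 512*v^3 - 1376*v^2 - 896*v, u*v^3 + 10*u*v^2 + 24*u*v + 16*u + 7*v^4/8 + 7*v^3 + 14*v^2 + 8*v, u^2 + 2*u*v + 2*u + v^2 + v}; counting standard monomials gives mu = 8. Corank 1: A-series; mu = 8 gives A_8.

A_8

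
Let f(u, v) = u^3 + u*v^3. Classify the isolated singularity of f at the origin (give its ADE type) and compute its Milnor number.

Type E_7, Milnor number mu = 7.

The Hessian of f at 0 has rank 0. Corank 2; j^3 = u^3 is a perfect cube, so E-series; the 4-jet and mu = 7 give E_7.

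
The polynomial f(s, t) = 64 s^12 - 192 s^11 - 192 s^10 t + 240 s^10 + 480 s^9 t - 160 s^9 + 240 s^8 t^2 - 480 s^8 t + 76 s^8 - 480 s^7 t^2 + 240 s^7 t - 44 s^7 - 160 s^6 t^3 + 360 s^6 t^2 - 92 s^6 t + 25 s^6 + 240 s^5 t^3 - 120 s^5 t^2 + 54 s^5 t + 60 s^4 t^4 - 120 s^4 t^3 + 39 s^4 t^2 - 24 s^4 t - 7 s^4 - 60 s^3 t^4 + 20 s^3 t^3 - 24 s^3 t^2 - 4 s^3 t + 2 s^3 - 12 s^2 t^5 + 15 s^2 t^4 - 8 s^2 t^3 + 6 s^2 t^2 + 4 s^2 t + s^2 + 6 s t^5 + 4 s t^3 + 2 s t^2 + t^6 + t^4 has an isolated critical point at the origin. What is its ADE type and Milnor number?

The Hessian of f at 0 has rank 1. Corank 1: A-series; mu = 5 gives A_5.

Type A_5, Milnor number mu = 5.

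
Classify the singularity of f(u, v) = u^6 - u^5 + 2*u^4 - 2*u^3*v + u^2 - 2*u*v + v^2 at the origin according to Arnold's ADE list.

The Hessian of f at 0 is [[2, -2], [-2, 2]] with rank 1, so corank 1. A Groebner basis of the Jacobian ideal J(f) in C{u,v} is {u + v^3 - v, u^2 - v^2, u*v - v^2}; counting standard monomials gives mu = 4. Corank 1: A-series; mu = 4 gives A_4.

A_{4}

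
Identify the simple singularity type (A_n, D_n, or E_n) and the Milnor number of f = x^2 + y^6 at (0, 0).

Type A5, Milnor number mu = 5.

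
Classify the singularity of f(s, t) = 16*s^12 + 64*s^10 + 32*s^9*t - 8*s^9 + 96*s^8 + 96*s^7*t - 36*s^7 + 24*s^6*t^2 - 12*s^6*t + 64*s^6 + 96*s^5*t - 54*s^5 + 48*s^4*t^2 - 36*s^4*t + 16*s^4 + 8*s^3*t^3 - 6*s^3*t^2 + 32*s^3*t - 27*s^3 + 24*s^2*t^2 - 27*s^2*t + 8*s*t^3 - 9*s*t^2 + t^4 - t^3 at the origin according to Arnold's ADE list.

E_{6}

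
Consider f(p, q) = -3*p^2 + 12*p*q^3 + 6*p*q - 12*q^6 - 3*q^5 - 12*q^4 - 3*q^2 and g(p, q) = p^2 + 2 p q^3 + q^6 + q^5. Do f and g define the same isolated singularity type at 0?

Yes.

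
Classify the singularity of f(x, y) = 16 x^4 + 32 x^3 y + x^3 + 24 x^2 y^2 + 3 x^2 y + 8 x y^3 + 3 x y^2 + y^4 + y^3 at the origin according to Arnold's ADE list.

E_6

The Hessian of f at 0 has rank 0. Corank 2; j^3 = (x + y)^3 is a perfect cube, so E-series; the 4-jet and mu = 6 give E_6.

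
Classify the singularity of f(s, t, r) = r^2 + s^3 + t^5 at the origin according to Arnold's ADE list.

The Hessian of f at 0 has rank 1. Corank 2; j^3 = s^3 is a perfect cube, so E-series; the 5-jet and mu = 8 give E_8.

E_8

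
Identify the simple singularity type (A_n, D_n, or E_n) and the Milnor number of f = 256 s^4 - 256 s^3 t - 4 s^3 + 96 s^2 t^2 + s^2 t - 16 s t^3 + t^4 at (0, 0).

Type D5, Milnor number mu = 5.

The Hessian of f at 0 is [[0, 0], [0, 0]] with rank 0, so corank 2. A Groebner basis of the Jacobian ideal J(f) in C{s,t} is {s*t^2, s*t/16 + t^3, s^2 - s*t/4}; counting standard monomials gives mu = 5. Corank 2; j^3 = -s^2*(4*s - t) has shape L^2 M (L != M), so D-series; mu = 5 gives D_5.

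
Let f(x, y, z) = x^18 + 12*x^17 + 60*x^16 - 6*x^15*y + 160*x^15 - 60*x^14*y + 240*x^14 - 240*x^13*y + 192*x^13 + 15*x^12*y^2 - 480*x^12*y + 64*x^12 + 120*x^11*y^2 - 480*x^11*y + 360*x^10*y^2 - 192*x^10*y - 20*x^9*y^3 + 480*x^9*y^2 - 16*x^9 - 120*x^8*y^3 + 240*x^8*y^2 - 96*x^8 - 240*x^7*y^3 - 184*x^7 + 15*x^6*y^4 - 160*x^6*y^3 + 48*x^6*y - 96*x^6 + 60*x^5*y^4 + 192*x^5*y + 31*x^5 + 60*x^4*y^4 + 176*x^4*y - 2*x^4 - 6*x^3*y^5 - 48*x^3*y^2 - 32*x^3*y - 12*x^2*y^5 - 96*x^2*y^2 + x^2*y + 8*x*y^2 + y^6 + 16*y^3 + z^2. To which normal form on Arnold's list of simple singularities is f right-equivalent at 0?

D_{7}

The Hessian of f at 0 has rank 1. Corank 2; j^3 = y*(x + 4*y)^2 has shape L^2 M (L != M), so D-series; mu = 7 gives D_7.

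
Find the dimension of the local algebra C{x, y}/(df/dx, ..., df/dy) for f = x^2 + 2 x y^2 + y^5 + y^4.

4

The Hessian of f at 0 has rank 1. Corank 1: A-series; mu = 4 gives A_4.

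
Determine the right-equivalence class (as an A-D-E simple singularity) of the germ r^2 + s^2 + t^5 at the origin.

The Hessian of f at 0 has rank 2. Corank 1: A-series; mu = 4 gives A_4.

A_4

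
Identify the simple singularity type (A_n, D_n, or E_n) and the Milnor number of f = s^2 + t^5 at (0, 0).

The Hessian of f at 0 is [[2, 0], [0, 0]] with rank 1, so corank 1. A Groebner basis of the Jacobian ideal J(f) in C{s,t} is {t^4, s}; counting standard monomials gives mu = 4. Corank 1: A-series; mu = 4 gives A_4.

Type A4, Milnor number mu = 4.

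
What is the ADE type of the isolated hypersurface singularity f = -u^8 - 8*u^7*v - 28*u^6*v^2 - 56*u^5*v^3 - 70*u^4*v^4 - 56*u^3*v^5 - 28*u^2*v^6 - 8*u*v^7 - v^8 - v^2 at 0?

A_{7}

The Hessian of f at 0 has rank 1. Corank 1: A-series; mu = 7 gives A_7.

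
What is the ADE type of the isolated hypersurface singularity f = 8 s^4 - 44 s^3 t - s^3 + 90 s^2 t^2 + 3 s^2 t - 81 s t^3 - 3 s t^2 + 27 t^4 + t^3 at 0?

The Hessian of f at 0 has rank 0. Corank 2; j^3 = -(s - t)^3 is a perfect cube, so E-series; the 4-jet and mu = 7 give E_7.

E_7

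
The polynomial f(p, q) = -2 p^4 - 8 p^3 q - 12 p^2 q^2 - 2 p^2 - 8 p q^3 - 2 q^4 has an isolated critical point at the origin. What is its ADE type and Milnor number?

Type A_{3}, Milnor number mu = 3.

The Hessian of f at 0 is [[-4, 0], [0, 0]] with rank 1, so corank 1. A Groebner basis of the Jacobian ideal J(f) in C{p,q} is {q^3, p}; counting standard monomials gives mu = 3. Corank 1: A-series; mu = 3 gives A_3.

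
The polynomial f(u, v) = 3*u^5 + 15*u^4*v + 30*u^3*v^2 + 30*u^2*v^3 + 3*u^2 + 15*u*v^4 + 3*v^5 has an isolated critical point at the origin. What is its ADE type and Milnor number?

Type A_{4}, Milnor number mu = 4.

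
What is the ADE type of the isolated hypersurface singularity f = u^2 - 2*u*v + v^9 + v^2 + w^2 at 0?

A_8

The Hessian of f at 0 is [[2, -2, 0], [-2, 2, 0], [0, 0, 2]] with rank 2, so corank 1. A Groebner basis of the Jacobian ideal J(f) in C{u,v,w} is {v^8, u - v, w}; counting standard monomials gives mu = 8. Corank 1: A-series; mu = 8 gives A_8.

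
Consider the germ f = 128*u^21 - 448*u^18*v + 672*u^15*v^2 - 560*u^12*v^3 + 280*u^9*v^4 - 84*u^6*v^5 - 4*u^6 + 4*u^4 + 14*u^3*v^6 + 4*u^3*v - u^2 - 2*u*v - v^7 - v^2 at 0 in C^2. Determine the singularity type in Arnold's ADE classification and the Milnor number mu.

Type A_6, Milnor number mu = 6.

The Hessian of f at 0 is [[-2, -2], [-2, -2]] with rank 1, so corank 1. A Groebner basis of the Jacobian ideal J(f) in C{u,v} is {u*v/2 + v^4 + v^2/2, u*v^2 - u/6 + 2*v^3/3 - v/6, u^2 + 2*u*v + v^2}; counting standard monomials gives mu = 6. Corank 1: A-series; mu = 6 gives A_6.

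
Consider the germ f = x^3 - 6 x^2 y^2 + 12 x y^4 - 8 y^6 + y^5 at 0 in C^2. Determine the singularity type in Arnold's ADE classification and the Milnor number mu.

The Hessian of f at 0 has rank 0. Corank 2; j^3 = x^3 is a perfect cube, so E-series; the 5-jet and mu = 8 give E_8.

Type E8, Milnor number mu = 8.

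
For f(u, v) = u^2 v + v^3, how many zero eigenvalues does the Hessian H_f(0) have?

2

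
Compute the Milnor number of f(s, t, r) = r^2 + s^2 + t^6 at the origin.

5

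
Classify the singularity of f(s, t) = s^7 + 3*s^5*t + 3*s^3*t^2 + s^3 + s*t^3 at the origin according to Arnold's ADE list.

E_7

The Hessian of f at 0 is [[0, 0], [0, 0]] with rank 0, so corank 2. A Groebner basis of the Jacobian ideal J(f) in C{s,t} is {s^3, s*t^2, 3*s^2 + t^3}; counting standard monomials gives mu = 7. Corank 2; j^3 = s^3 is a perfect cube, so E-series; the 4-jet and mu = 7 give E_7.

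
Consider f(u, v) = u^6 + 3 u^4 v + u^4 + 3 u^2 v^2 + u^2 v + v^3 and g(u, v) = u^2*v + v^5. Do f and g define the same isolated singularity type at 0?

No.

The Hessian of f at 0 has rank 0. Corank 2; j^3 = v*(u^2 + v^2) splits into three distinct lines over C (the quadratic factor has nonzero discriminant), so D_4. The Hessian of g at 0 has rank 0. Corank 2; j^3 = u^2*v has shape L^2 M (L != M), so D-series; mu = 6 gives D_6. f is D_4 but g is D_6, hence not right-equivalent.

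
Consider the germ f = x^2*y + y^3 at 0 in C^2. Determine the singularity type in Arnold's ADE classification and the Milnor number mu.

Type D4, Milnor number mu = 4.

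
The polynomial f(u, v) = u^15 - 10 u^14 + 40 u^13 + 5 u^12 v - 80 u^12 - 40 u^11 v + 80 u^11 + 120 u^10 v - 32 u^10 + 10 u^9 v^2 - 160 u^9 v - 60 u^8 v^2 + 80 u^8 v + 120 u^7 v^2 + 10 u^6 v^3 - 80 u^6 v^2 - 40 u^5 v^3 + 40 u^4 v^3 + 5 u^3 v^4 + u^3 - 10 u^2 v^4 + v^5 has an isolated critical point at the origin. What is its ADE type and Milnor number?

Type E8, Milnor number mu = 8.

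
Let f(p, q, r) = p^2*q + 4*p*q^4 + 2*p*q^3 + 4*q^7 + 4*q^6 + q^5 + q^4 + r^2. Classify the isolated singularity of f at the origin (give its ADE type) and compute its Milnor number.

The Hessian of f at 0 has rank 1. Corank 2; j^3 = p^2*q has shape L^2 M (L != M), so D-series; mu = 5 gives D_5.

Type D_{5}, Milnor number mu = 5.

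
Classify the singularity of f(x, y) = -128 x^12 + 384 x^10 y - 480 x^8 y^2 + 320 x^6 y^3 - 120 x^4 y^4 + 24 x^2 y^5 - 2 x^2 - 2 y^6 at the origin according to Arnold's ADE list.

A_5

The Hessian of f at 0 is [[-4, 0], [0, 0]] with rank 1, so corank 1. A Groebner basis of the Jacobian ideal J(f) in C{x,y} is {y^5, x}; counting standard monomials gives mu = 5. Corank 1: A-series; mu = 5 gives A_5.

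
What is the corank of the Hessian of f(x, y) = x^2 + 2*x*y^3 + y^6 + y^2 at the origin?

0

Hessian at 0 has rank 2.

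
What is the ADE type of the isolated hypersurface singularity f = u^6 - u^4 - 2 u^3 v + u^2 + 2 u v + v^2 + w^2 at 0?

The Hessian of f at 0 is [[2, 2, 0], [2, 2, 0], [0, 0, 2]] with rank 2, so corank 1. A Groebner basis of the Jacobian ideal J(f) in C{u,v,w} is {v^3, u + v, w}; counting standard monomials gives mu = 3. Corank 1: A-series; mu = 3 gives A_3.

A_{3}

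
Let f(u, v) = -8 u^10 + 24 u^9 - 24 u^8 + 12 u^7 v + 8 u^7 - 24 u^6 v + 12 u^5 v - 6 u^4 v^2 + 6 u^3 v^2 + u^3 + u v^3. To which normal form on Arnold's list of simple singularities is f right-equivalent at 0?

E7

The Hessian of f at 0 has rank 0. Corank 2; j^3 = u^3 is a perfect cube, so E-series; the 4-jet and mu = 7 give E_7.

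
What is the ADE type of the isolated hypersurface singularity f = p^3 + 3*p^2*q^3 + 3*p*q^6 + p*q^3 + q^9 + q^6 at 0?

The Hessian of f at 0 is [[0, 0], [0, 0]] with rank 0, so corank 2. A Groebner basis of the Jacobian ideal J(f) in C{p,q} is {p^3, p*q^2, 3*p^2 + q^3}; counting standard monomials gives mu = 7. Corank 2; j^3 = p^3 is a perfect cube, so E-series; the 4-jet and mu = 7 give E_7.

E_7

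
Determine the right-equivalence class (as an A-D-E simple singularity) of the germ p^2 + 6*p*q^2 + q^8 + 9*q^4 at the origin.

A_{7}

The Hessian of f at 0 has rank 1. Corank 1: A-series; mu = 7 gives A_7.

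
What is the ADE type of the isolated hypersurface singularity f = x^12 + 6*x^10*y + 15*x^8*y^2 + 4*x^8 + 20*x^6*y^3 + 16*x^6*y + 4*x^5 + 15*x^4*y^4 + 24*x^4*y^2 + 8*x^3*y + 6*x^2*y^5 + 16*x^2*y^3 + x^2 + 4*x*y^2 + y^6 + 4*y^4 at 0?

A5

The Hessian of f at 0 is [[2, 0], [0, 0]] with rank 1, so corank 1. A Groebner basis of the Jacobian ideal J(f) in C{x,y} is {x^3, x^2*y, x/2 + y^2}; counting standard monomials gives mu = 5. Corank 1: A-series; mu = 5 gives A_5.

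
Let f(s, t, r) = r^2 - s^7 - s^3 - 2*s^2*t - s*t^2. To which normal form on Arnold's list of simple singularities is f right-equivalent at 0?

D_8

The Hessian of f at 0 has rank 1. Corank 2; j^3 = -s*(s + t)^2 has shape L^2 M (L != M), so D-series; mu = 8 gives D_8.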